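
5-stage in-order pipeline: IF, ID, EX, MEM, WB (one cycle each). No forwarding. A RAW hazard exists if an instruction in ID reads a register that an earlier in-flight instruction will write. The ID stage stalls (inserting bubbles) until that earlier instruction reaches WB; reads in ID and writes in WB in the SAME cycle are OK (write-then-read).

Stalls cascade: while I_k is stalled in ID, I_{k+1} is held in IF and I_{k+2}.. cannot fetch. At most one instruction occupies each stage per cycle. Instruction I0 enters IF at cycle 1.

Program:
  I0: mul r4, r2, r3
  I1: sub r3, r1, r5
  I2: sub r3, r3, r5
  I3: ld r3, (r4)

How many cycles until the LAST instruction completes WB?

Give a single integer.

Answer: 10

Derivation:
I0 mul r4 <- r2,r3: IF@1 ID@2 stall=0 (-) EX@3 MEM@4 WB@5
I1 sub r3 <- r1,r5: IF@2 ID@3 stall=0 (-) EX@4 MEM@5 WB@6
I2 sub r3 <- r3,r5: IF@3 ID@4 stall=2 (RAW on I1.r3 (WB@6)) EX@7 MEM@8 WB@9
I3 ld r3 <- r4: IF@4 ID@7 stall=0 (-) EX@8 MEM@9 WB@10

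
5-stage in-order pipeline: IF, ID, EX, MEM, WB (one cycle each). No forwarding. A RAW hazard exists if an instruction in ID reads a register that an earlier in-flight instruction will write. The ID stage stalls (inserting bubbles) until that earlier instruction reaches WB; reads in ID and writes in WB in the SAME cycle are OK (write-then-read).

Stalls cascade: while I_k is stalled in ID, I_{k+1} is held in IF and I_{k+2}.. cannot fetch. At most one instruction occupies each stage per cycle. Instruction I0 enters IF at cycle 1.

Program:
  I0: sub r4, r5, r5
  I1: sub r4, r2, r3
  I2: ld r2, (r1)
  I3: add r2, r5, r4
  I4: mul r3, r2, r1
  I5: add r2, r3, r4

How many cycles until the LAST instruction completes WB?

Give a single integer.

I0 sub r4 <- r5,r5: IF@1 ID@2 stall=0 (-) EX@3 MEM@4 WB@5
I1 sub r4 <- r2,r3: IF@2 ID@3 stall=0 (-) EX@4 MEM@5 WB@6
I2 ld r2 <- r1: IF@3 ID@4 stall=0 (-) EX@5 MEM@6 WB@7
I3 add r2 <- r5,r4: IF@4 ID@5 stall=1 (RAW on I1.r4 (WB@6)) EX@7 MEM@8 WB@9
I4 mul r3 <- r2,r1: IF@5 ID@7 stall=2 (RAW on I3.r2 (WB@9)) EX@10 MEM@11 WB@12
I5 add r2 <- r3,r4: IF@7 ID@10 stall=2 (RAW on I4.r3 (WB@12)) EX@13 MEM@14 WB@15

Answer: 15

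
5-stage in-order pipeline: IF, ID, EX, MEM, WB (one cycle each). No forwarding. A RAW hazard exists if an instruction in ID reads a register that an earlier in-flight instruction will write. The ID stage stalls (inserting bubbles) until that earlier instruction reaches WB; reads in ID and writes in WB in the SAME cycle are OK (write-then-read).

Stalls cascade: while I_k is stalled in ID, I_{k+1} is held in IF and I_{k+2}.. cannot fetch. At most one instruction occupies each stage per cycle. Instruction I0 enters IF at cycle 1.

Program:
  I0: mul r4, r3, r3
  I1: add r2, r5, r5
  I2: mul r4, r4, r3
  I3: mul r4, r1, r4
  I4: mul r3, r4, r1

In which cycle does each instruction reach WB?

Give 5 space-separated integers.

I0 mul r4 <- r3,r3: IF@1 ID@2 stall=0 (-) EX@3 MEM@4 WB@5
I1 add r2 <- r5,r5: IF@2 ID@3 stall=0 (-) EX@4 MEM@5 WB@6
I2 mul r4 <- r4,r3: IF@3 ID@4 stall=1 (RAW on I0.r4 (WB@5)) EX@6 MEM@7 WB@8
I3 mul r4 <- r1,r4: IF@4 ID@6 stall=2 (RAW on I2.r4 (WB@8)) EX@9 MEM@10 WB@11
I4 mul r3 <- r4,r1: IF@6 ID@9 stall=2 (RAW on I3.r4 (WB@11)) EX@12 MEM@13 WB@14

Answer: 5 6 8 11 14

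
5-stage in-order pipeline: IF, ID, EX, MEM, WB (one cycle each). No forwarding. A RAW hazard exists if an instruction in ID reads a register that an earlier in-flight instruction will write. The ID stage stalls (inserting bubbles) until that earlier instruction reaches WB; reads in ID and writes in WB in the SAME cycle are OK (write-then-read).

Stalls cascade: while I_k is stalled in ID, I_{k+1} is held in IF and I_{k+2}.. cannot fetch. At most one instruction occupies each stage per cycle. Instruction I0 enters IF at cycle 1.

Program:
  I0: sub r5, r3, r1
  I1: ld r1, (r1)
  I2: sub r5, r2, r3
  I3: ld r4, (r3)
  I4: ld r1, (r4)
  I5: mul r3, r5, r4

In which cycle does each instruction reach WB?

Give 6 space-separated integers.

I0 sub r5 <- r3,r1: IF@1 ID@2 stall=0 (-) EX@3 MEM@4 WB@5
I1 ld r1 <- r1: IF@2 ID@3 stall=0 (-) EX@4 MEM@5 WB@6
I2 sub r5 <- r2,r3: IF@3 ID@4 stall=0 (-) EX@5 MEM@6 WB@7
I3 ld r4 <- r3: IF@4 ID@5 stall=0 (-) EX@6 MEM@7 WB@8
I4 ld r1 <- r4: IF@5 ID@6 stall=2 (RAW on I3.r4 (WB@8)) EX@9 MEM@10 WB@11
I5 mul r3 <- r5,r4: IF@6 ID@9 stall=0 (-) EX@10 MEM@11 WB@12

Answer: 5 6 7 8 11 12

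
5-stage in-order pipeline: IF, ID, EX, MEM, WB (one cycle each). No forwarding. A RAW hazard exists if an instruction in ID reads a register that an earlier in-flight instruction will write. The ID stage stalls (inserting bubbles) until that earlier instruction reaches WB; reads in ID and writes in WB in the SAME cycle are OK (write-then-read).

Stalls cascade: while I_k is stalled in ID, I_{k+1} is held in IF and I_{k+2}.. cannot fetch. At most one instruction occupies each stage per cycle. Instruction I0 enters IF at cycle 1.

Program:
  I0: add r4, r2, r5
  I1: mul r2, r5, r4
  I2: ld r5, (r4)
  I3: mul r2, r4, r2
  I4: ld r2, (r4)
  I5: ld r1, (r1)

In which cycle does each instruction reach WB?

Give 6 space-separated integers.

I0 add r4 <- r2,r5: IF@1 ID@2 stall=0 (-) EX@3 MEM@4 WB@5
I1 mul r2 <- r5,r4: IF@2 ID@3 stall=2 (RAW on I0.r4 (WB@5)) EX@6 MEM@7 WB@8
I2 ld r5 <- r4: IF@3 ID@6 stall=0 (-) EX@7 MEM@8 WB@9
I3 mul r2 <- r4,r2: IF@6 ID@7 stall=1 (RAW on I1.r2 (WB@8)) EX@9 MEM@10 WB@11
I4 ld r2 <- r4: IF@7 ID@9 stall=0 (-) EX@10 MEM@11 WB@12
I5 ld r1 <- r1: IF@9 ID@10 stall=0 (-) EX@11 MEM@12 WB@13

Answer: 5 8 9 11 12 13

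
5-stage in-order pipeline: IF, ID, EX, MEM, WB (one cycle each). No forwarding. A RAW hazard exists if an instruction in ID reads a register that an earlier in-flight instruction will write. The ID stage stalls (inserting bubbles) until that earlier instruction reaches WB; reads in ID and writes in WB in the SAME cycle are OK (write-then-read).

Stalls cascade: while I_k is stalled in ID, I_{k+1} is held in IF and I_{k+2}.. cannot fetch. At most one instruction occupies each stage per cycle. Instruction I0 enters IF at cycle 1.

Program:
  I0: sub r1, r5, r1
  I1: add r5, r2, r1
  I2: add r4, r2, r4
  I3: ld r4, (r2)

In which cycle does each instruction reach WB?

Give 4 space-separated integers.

I0 sub r1 <- r5,r1: IF@1 ID@2 stall=0 (-) EX@3 MEM@4 WB@5
I1 add r5 <- r2,r1: IF@2 ID@3 stall=2 (RAW on I0.r1 (WB@5)) EX@6 MEM@7 WB@8
I2 add r4 <- r2,r4: IF@3 ID@6 stall=0 (-) EX@7 MEM@8 WB@9
I3 ld r4 <- r2: IF@6 ID@7 stall=0 (-) EX@8 MEM@9 WB@10

Answer: 5 8 9 10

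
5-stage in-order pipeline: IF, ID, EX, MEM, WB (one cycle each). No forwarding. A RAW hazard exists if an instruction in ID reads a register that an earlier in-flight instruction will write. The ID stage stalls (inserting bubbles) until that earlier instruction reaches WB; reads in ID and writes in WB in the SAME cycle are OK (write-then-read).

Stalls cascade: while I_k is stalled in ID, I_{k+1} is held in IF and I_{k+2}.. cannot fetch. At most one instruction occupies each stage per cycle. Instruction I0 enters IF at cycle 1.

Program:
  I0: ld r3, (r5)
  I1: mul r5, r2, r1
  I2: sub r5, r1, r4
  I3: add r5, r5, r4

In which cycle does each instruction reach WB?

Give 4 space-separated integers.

Answer: 5 6 7 10

Derivation:
I0 ld r3 <- r5: IF@1 ID@2 stall=0 (-) EX@3 MEM@4 WB@5
I1 mul r5 <- r2,r1: IF@2 ID@3 stall=0 (-) EX@4 MEM@5 WB@6
I2 sub r5 <- r1,r4: IF@3 ID@4 stall=0 (-) EX@5 MEM@6 WB@7
I3 add r5 <- r5,r4: IF@4 ID@5 stall=2 (RAW on I2.r5 (WB@7)) EX@8 MEM@9 WB@10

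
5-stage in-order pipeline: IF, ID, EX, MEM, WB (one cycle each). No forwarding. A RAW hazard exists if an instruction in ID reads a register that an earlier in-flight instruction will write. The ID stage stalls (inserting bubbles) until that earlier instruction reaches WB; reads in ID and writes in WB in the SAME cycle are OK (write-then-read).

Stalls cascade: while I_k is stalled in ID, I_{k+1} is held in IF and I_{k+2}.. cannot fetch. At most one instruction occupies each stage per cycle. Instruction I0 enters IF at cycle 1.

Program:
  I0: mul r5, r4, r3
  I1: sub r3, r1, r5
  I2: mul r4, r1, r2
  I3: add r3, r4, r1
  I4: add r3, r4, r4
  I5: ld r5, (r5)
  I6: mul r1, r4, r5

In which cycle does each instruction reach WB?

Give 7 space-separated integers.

I0 mul r5 <- r4,r3: IF@1 ID@2 stall=0 (-) EX@3 MEM@4 WB@5
I1 sub r3 <- r1,r5: IF@2 ID@3 stall=2 (RAW on I0.r5 (WB@5)) EX@6 MEM@7 WB@8
I2 mul r4 <- r1,r2: IF@3 ID@6 stall=0 (-) EX@7 MEM@8 WB@9
I3 add r3 <- r4,r1: IF@6 ID@7 stall=2 (RAW on I2.r4 (WB@9)) EX@10 MEM@11 WB@12
I4 add r3 <- r4,r4: IF@7 ID@10 stall=0 (-) EX@11 MEM@12 WB@13
I5 ld r5 <- r5: IF@10 ID@11 stall=0 (-) EX@12 MEM@13 WB@14
I6 mul r1 <- r4,r5: IF@11 ID@12 stall=2 (RAW on I5.r5 (WB@14)) EX@15 MEM@16 WB@17

Answer: 5 8 9 12 13 14 17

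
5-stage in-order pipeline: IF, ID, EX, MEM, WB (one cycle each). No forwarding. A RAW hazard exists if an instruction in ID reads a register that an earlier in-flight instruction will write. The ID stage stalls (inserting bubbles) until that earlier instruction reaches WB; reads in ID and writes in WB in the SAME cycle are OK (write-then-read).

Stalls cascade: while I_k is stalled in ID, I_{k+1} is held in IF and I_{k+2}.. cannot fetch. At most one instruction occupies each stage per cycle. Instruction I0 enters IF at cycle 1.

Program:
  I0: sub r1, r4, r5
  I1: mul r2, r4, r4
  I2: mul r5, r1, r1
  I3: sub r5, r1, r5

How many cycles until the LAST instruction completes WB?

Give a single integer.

Answer: 11

Derivation:
I0 sub r1 <- r4,r5: IF@1 ID@2 stall=0 (-) EX@3 MEM@4 WB@5
I1 mul r2 <- r4,r4: IF@2 ID@3 stall=0 (-) EX@4 MEM@5 WB@6
I2 mul r5 <- r1,r1: IF@3 ID@4 stall=1 (RAW on I0.r1 (WB@5)) EX@6 MEM@7 WB@8
I3 sub r5 <- r1,r5: IF@4 ID@6 stall=2 (RAW on I2.r5 (WB@8)) EX@9 MEM@10 WB@11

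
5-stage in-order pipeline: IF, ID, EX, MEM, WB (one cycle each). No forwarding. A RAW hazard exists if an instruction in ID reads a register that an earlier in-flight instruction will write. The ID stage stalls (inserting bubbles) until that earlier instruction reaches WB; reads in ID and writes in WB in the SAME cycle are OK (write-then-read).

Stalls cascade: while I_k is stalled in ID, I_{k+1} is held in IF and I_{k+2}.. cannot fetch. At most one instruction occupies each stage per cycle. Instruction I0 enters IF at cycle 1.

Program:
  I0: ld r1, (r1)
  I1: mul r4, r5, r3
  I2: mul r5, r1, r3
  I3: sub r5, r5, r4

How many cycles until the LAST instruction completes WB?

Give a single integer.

Answer: 11

Derivation:
I0 ld r1 <- r1: IF@1 ID@2 stall=0 (-) EX@3 MEM@4 WB@5
I1 mul r4 <- r5,r3: IF@2 ID@3 stall=0 (-) EX@4 MEM@5 WB@6
I2 mul r5 <- r1,r3: IF@3 ID@4 stall=1 (RAW on I0.r1 (WB@5)) EX@6 MEM@7 WB@8
I3 sub r5 <- r5,r4: IF@4 ID@6 stall=2 (RAW on I2.r5 (WB@8)) EX@9 MEM@10 WB@11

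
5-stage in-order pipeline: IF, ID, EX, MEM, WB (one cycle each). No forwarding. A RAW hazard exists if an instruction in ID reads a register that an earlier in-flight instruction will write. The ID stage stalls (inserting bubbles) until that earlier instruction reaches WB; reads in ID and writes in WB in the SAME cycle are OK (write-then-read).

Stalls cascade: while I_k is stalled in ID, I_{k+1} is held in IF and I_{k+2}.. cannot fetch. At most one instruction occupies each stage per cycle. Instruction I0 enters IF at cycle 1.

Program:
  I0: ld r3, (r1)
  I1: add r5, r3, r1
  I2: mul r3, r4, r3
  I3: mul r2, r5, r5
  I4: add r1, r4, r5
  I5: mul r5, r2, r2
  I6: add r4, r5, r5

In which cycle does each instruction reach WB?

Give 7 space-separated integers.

I0 ld r3 <- r1: IF@1 ID@2 stall=0 (-) EX@3 MEM@4 WB@5
I1 add r5 <- r3,r1: IF@2 ID@3 stall=2 (RAW on I0.r3 (WB@5)) EX@6 MEM@7 WB@8
I2 mul r3 <- r4,r3: IF@3 ID@6 stall=0 (-) EX@7 MEM@8 WB@9
I3 mul r2 <- r5,r5: IF@6 ID@7 stall=1 (RAW on I1.r5 (WB@8)) EX@9 MEM@10 WB@11
I4 add r1 <- r4,r5: IF@7 ID@9 stall=0 (-) EX@10 MEM@11 WB@12
I5 mul r5 <- r2,r2: IF@9 ID@10 stall=1 (RAW on I3.r2 (WB@11)) EX@12 MEM@13 WB@14
I6 add r4 <- r5,r5: IF@10 ID@12 stall=2 (RAW on I5.r5 (WB@14)) EX@15 MEM@16 WB@17

Answer: 5 8 9 11 12 14 17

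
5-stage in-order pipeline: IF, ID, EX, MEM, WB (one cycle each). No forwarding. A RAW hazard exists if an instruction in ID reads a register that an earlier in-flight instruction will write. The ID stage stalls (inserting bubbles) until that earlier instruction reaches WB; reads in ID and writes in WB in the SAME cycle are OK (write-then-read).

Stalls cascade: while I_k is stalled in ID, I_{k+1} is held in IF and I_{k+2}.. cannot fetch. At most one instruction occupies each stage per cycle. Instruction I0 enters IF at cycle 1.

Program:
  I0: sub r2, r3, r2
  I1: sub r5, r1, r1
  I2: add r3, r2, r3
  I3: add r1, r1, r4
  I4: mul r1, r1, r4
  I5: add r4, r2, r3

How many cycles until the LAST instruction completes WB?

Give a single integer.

I0 sub r2 <- r3,r2: IF@1 ID@2 stall=0 (-) EX@3 MEM@4 WB@5
I1 sub r5 <- r1,r1: IF@2 ID@3 stall=0 (-) EX@4 MEM@5 WB@6
I2 add r3 <- r2,r3: IF@3 ID@4 stall=1 (RAW on I0.r2 (WB@5)) EX@6 MEM@7 WB@8
I3 add r1 <- r1,r4: IF@4 ID@6 stall=0 (-) EX@7 MEM@8 WB@9
I4 mul r1 <- r1,r4: IF@6 ID@7 stall=2 (RAW on I3.r1 (WB@9)) EX@10 MEM@11 WB@12
I5 add r4 <- r2,r3: IF@7 ID@10 stall=0 (-) EX@11 MEM@12 WB@13

Answer: 13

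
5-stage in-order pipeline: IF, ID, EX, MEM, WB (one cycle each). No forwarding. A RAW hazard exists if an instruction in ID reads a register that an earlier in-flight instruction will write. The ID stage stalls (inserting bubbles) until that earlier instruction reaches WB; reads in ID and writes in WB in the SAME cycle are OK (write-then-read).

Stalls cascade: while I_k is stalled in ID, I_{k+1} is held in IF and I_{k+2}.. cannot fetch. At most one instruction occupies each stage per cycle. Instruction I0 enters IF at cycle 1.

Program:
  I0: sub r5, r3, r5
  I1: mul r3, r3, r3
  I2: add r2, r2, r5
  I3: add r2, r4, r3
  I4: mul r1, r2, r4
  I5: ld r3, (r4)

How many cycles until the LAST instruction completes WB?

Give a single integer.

I0 sub r5 <- r3,r5: IF@1 ID@2 stall=0 (-) EX@3 MEM@4 WB@5
I1 mul r3 <- r3,r3: IF@2 ID@3 stall=0 (-) EX@4 MEM@5 WB@6
I2 add r2 <- r2,r5: IF@3 ID@4 stall=1 (RAW on I0.r5 (WB@5)) EX@6 MEM@7 WB@8
I3 add r2 <- r4,r3: IF@4 ID@6 stall=0 (-) EX@7 MEM@8 WB@9
I4 mul r1 <- r2,r4: IF@6 ID@7 stall=2 (RAW on I3.r2 (WB@9)) EX@10 MEM@11 WB@12
I5 ld r3 <- r4: IF@7 ID@10 stall=0 (-) EX@11 MEM@12 WB@13

Answer: 13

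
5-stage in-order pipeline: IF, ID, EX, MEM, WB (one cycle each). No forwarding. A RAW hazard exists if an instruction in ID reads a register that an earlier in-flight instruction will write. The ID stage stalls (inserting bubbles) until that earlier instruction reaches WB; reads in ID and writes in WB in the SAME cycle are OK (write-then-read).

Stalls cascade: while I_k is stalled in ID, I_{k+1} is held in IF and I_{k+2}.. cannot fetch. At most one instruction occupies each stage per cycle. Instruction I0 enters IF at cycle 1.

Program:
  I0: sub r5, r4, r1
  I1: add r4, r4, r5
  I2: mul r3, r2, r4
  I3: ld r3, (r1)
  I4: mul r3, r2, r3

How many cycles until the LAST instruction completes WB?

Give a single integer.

I0 sub r5 <- r4,r1: IF@1 ID@2 stall=0 (-) EX@3 MEM@4 WB@5
I1 add r4 <- r4,r5: IF@2 ID@3 stall=2 (RAW on I0.r5 (WB@5)) EX@6 MEM@7 WB@8
I2 mul r3 <- r2,r4: IF@3 ID@6 stall=2 (RAW on I1.r4 (WB@8)) EX@9 MEM@10 WB@11
I3 ld r3 <- r1: IF@6 ID@9 stall=0 (-) EX@10 MEM@11 WB@12
I4 mul r3 <- r2,r3: IF@9 ID@10 stall=2 (RAW on I3.r3 (WB@12)) EX@13 MEM@14 WB@15

Answer: 15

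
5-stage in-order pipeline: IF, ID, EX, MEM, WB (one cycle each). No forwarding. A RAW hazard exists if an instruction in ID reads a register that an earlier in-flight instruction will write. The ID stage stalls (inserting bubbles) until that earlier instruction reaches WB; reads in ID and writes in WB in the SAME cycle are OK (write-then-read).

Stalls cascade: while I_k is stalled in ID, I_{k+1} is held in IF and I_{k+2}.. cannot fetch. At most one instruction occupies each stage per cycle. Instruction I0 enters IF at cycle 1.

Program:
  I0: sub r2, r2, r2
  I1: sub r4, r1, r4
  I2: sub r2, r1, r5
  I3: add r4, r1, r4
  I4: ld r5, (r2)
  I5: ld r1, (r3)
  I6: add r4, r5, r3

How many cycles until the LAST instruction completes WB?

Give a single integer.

Answer: 13

Derivation:
I0 sub r2 <- r2,r2: IF@1 ID@2 stall=0 (-) EX@3 MEM@4 WB@5
I1 sub r4 <- r1,r4: IF@2 ID@3 stall=0 (-) EX@4 MEM@5 WB@6
I2 sub r2 <- r1,r5: IF@3 ID@4 stall=0 (-) EX@5 MEM@6 WB@7
I3 add r4 <- r1,r4: IF@4 ID@5 stall=1 (RAW on I1.r4 (WB@6)) EX@7 MEM@8 WB@9
I4 ld r5 <- r2: IF@5 ID@7 stall=0 (-) EX@8 MEM@9 WB@10
I5 ld r1 <- r3: IF@7 ID@8 stall=0 (-) EX@9 MEM@10 WB@11
I6 add r4 <- r5,r3: IF@8 ID@9 stall=1 (RAW on I4.r5 (WB@10)) EX@11 MEM@12 WB@13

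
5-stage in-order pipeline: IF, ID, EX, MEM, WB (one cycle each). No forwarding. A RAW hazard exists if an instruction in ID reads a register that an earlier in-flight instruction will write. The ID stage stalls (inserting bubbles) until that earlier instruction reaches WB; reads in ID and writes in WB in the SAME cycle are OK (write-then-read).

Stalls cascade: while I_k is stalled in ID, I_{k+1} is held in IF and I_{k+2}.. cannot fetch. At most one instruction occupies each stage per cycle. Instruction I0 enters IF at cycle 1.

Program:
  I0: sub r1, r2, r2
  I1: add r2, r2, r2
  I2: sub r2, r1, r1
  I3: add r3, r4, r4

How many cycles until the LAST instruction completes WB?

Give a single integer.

Answer: 9

Derivation:
I0 sub r1 <- r2,r2: IF@1 ID@2 stall=0 (-) EX@3 MEM@4 WB@5
I1 add r2 <- r2,r2: IF@2 ID@3 stall=0 (-) EX@4 MEM@5 WB@6
I2 sub r2 <- r1,r1: IF@3 ID@4 stall=1 (RAW on I0.r1 (WB@5)) EX@6 MEM@7 WB@8
I3 add r3 <- r4,r4: IF@4 ID@6 stall=0 (-) EX@7 MEM@8 WB@9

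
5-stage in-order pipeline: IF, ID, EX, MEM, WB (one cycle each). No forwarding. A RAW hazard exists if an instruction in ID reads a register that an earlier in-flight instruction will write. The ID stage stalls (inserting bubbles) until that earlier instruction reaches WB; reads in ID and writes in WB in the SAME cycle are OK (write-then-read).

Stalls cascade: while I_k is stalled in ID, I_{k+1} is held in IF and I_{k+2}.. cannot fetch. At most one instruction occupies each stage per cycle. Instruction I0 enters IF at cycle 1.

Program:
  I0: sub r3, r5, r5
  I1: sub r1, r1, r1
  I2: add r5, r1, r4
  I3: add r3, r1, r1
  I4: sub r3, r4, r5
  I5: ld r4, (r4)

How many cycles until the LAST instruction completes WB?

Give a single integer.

I0 sub r3 <- r5,r5: IF@1 ID@2 stall=0 (-) EX@3 MEM@4 WB@5
I1 sub r1 <- r1,r1: IF@2 ID@3 stall=0 (-) EX@4 MEM@5 WB@6
I2 add r5 <- r1,r4: IF@3 ID@4 stall=2 (RAW on I1.r1 (WB@6)) EX@7 MEM@8 WB@9
I3 add r3 <- r1,r1: IF@4 ID@7 stall=0 (-) EX@8 MEM@9 WB@10
I4 sub r3 <- r4,r5: IF@7 ID@8 stall=1 (RAW on I2.r5 (WB@9)) EX@10 MEM@11 WB@12
I5 ld r4 <- r4: IF@8 ID@10 stall=0 (-) EX@11 MEM@12 WB@13

Answer: 13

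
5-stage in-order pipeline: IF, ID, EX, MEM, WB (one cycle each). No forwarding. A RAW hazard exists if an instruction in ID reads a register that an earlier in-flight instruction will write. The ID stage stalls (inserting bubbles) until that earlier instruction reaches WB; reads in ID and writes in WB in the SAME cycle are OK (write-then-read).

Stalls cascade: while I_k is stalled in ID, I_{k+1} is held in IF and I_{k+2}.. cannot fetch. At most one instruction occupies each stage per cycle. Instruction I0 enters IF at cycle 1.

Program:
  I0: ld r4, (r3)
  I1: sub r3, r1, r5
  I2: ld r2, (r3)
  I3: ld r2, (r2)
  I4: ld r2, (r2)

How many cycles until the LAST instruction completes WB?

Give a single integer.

I0 ld r4 <- r3: IF@1 ID@2 stall=0 (-) EX@3 MEM@4 WB@5
I1 sub r3 <- r1,r5: IF@2 ID@3 stall=0 (-) EX@4 MEM@5 WB@6
I2 ld r2 <- r3: IF@3 ID@4 stall=2 (RAW on I1.r3 (WB@6)) EX@7 MEM@8 WB@9
I3 ld r2 <- r2: IF@4 ID@7 stall=2 (RAW on I2.r2 (WB@9)) EX@10 MEM@11 WB@12
I4 ld r2 <- r2: IF@7 ID@10 stall=2 (RAW on I3.r2 (WB@12)) EX@13 MEM@14 WB@15

Answer: 15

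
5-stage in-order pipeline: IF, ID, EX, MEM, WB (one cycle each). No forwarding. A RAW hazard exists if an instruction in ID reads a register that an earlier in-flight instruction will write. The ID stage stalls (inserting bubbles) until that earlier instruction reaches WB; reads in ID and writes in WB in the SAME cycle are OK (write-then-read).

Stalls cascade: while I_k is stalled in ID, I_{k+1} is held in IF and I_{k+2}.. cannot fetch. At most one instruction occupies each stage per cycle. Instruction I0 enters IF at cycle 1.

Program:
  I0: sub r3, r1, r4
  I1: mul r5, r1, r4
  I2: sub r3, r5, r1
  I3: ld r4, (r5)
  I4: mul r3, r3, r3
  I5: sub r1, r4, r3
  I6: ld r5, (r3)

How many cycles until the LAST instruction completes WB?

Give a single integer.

Answer: 16

Derivation:
I0 sub r3 <- r1,r4: IF@1 ID@2 stall=0 (-) EX@3 MEM@4 WB@5
I1 mul r5 <- r1,r4: IF@2 ID@3 stall=0 (-) EX@4 MEM@5 WB@6
I2 sub r3 <- r5,r1: IF@3 ID@4 stall=2 (RAW on I1.r5 (WB@6)) EX@7 MEM@8 WB@9
I3 ld r4 <- r5: IF@4 ID@7 stall=0 (-) EX@8 MEM@9 WB@10
I4 mul r3 <- r3,r3: IF@7 ID@8 stall=1 (RAW on I2.r3 (WB@9)) EX@10 MEM@11 WB@12
I5 sub r1 <- r4,r3: IF@8 ID@10 stall=2 (RAW on I4.r3 (WB@12)) EX@13 MEM@14 WB@15
I6 ld r5 <- r3: IF@10 ID@13 stall=0 (-) EX@14 MEM@15 WB@16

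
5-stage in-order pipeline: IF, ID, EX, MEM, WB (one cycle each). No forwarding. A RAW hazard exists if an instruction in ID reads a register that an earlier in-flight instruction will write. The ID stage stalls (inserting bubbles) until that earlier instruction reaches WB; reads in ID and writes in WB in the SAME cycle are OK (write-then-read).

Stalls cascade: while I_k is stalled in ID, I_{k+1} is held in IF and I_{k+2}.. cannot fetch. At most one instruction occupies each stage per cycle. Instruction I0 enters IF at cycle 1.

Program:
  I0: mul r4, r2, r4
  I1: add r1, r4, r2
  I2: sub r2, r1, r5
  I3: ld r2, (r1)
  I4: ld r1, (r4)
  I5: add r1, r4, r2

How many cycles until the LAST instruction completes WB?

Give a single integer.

I0 mul r4 <- r2,r4: IF@1 ID@2 stall=0 (-) EX@3 MEM@4 WB@5
I1 add r1 <- r4,r2: IF@2 ID@3 stall=2 (RAW on I0.r4 (WB@5)) EX@6 MEM@7 WB@8
I2 sub r2 <- r1,r5: IF@3 ID@6 stall=2 (RAW on I1.r1 (WB@8)) EX@9 MEM@10 WB@11
I3 ld r2 <- r1: IF@6 ID@9 stall=0 (-) EX@10 MEM@11 WB@12
I4 ld r1 <- r4: IF@9 ID@10 stall=0 (-) EX@11 MEM@12 WB@13
I5 add r1 <- r4,r2: IF@10 ID@11 stall=1 (RAW on I3.r2 (WB@12)) EX@13 MEM@14 WB@15

Answer: 15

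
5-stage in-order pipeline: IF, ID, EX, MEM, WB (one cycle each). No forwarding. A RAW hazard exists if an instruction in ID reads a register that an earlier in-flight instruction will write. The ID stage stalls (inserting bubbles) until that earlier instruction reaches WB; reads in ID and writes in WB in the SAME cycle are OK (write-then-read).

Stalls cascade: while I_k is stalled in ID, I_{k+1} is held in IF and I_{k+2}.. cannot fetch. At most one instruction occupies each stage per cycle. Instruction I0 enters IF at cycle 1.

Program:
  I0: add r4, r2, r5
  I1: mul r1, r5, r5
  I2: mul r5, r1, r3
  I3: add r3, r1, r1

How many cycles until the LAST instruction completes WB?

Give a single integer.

I0 add r4 <- r2,r5: IF@1 ID@2 stall=0 (-) EX@3 MEM@4 WB@5
I1 mul r1 <- r5,r5: IF@2 ID@3 stall=0 (-) EX@4 MEM@5 WB@6
I2 mul r5 <- r1,r3: IF@3 ID@4 stall=2 (RAW on I1.r1 (WB@6)) EX@7 MEM@8 WB@9
I3 add r3 <- r1,r1: IF@4 ID@7 stall=0 (-) EX@8 MEM@9 WB@10

Answer: 10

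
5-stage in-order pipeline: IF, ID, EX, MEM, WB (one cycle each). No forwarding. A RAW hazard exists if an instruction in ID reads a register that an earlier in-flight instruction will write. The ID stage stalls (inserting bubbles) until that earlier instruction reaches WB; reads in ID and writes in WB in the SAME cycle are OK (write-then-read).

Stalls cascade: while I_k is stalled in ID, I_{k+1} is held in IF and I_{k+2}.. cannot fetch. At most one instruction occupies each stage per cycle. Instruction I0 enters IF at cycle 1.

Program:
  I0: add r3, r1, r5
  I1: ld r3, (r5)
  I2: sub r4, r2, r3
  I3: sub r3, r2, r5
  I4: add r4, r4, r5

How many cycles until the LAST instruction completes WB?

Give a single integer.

I0 add r3 <- r1,r5: IF@1 ID@2 stall=0 (-) EX@3 MEM@4 WB@5
I1 ld r3 <- r5: IF@2 ID@3 stall=0 (-) EX@4 MEM@5 WB@6
I2 sub r4 <- r2,r3: IF@3 ID@4 stall=2 (RAW on I1.r3 (WB@6)) EX@7 MEM@8 WB@9
I3 sub r3 <- r2,r5: IF@4 ID@7 stall=0 (-) EX@8 MEM@9 WB@10
I4 add r4 <- r4,r5: IF@7 ID@8 stall=1 (RAW on I2.r4 (WB@9)) EX@10 MEM@11 WB@12

Answer: 12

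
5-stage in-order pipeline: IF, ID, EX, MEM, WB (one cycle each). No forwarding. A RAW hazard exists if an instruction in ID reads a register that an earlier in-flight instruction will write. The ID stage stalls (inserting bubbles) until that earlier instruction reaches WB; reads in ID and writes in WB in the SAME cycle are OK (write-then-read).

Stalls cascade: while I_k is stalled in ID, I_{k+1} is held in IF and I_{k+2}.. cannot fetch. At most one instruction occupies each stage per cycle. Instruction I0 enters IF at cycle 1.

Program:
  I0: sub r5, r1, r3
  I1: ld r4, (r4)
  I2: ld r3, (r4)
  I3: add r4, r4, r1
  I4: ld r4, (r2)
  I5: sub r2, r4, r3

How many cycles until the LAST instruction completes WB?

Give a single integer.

I0 sub r5 <- r1,r3: IF@1 ID@2 stall=0 (-) EX@3 MEM@4 WB@5
I1 ld r4 <- r4: IF@2 ID@3 stall=0 (-) EX@4 MEM@5 WB@6
I2 ld r3 <- r4: IF@3 ID@4 stall=2 (RAW on I1.r4 (WB@6)) EX@7 MEM@8 WB@9
I3 add r4 <- r4,r1: IF@4 ID@7 stall=0 (-) EX@8 MEM@9 WB@10
I4 ld r4 <- r2: IF@7 ID@8 stall=0 (-) EX@9 MEM@10 WB@11
I5 sub r2 <- r4,r3: IF@8 ID@9 stall=2 (RAW on I4.r4 (WB@11)) EX@12 MEM@13 WB@14

Answer: 14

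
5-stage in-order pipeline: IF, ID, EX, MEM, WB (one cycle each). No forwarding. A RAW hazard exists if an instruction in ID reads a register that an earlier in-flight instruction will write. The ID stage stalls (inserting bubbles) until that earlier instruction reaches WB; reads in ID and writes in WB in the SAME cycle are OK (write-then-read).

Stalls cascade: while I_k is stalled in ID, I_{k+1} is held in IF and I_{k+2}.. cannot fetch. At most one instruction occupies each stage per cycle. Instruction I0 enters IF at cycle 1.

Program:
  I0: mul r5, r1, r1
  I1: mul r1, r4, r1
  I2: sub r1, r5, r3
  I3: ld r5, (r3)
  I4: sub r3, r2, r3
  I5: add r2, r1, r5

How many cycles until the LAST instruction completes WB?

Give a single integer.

I0 mul r5 <- r1,r1: IF@1 ID@2 stall=0 (-) EX@3 MEM@4 WB@5
I1 mul r1 <- r4,r1: IF@2 ID@3 stall=0 (-) EX@4 MEM@5 WB@6
I2 sub r1 <- r5,r3: IF@3 ID@4 stall=1 (RAW on I0.r5 (WB@5)) EX@6 MEM@7 WB@8
I3 ld r5 <- r3: IF@4 ID@6 stall=0 (-) EX@7 MEM@8 WB@9
I4 sub r3 <- r2,r3: IF@6 ID@7 stall=0 (-) EX@8 MEM@9 WB@10
I5 add r2 <- r1,r5: IF@7 ID@8 stall=1 (RAW on I3.r5 (WB@9)) EX@10 MEM@11 WB@12

Answer: 12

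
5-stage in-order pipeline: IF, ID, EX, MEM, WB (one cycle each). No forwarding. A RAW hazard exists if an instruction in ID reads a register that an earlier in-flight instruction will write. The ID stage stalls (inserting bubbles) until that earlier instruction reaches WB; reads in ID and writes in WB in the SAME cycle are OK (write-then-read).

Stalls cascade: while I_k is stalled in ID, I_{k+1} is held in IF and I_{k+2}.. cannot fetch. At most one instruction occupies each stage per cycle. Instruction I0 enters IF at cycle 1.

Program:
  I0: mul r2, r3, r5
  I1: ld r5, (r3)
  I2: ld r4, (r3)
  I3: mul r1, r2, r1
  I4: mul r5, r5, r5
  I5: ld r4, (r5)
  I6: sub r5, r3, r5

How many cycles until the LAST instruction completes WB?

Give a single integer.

I0 mul r2 <- r3,r5: IF@1 ID@2 stall=0 (-) EX@3 MEM@4 WB@5
I1 ld r5 <- r3: IF@2 ID@3 stall=0 (-) EX@4 MEM@5 WB@6
I2 ld r4 <- r3: IF@3 ID@4 stall=0 (-) EX@5 MEM@6 WB@7
I3 mul r1 <- r2,r1: IF@4 ID@5 stall=0 (-) EX@6 MEM@7 WB@8
I4 mul r5 <- r5,r5: IF@5 ID@6 stall=0 (-) EX@7 MEM@8 WB@9
I5 ld r4 <- r5: IF@6 ID@7 stall=2 (RAW on I4.r5 (WB@9)) EX@10 MEM@11 WB@12
I6 sub r5 <- r3,r5: IF@7 ID@10 stall=0 (-) EX@11 MEM@12 WB@13

Answer: 13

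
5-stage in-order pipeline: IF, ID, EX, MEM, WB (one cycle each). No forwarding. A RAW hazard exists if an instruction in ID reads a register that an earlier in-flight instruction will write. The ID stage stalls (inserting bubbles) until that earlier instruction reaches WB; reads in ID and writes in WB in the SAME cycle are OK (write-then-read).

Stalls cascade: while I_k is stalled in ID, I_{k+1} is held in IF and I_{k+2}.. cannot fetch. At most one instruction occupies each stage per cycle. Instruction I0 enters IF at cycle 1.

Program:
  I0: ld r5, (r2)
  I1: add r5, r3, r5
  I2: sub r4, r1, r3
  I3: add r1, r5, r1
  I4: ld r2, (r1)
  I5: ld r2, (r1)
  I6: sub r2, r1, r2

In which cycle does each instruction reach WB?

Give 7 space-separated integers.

I0 ld r5 <- r2: IF@1 ID@2 stall=0 (-) EX@3 MEM@4 WB@5
I1 add r5 <- r3,r5: IF@2 ID@3 stall=2 (RAW on I0.r5 (WB@5)) EX@6 MEM@7 WB@8
I2 sub r4 <- r1,r3: IF@3 ID@6 stall=0 (-) EX@7 MEM@8 WB@9
I3 add r1 <- r5,r1: IF@6 ID@7 stall=1 (RAW on I1.r5 (WB@8)) EX@9 MEM@10 WB@11
I4 ld r2 <- r1: IF@7 ID@9 stall=2 (RAW on I3.r1 (WB@11)) EX@12 MEM@13 WB@14
I5 ld r2 <- r1: IF@9 ID@12 stall=0 (-) EX@13 MEM@14 WB@15
I6 sub r2 <- r1,r2: IF@12 ID@13 stall=2 (RAW on I5.r2 (WB@15)) EX@16 MEM@17 WB@18

Answer: 5 8 9 11 14 15 18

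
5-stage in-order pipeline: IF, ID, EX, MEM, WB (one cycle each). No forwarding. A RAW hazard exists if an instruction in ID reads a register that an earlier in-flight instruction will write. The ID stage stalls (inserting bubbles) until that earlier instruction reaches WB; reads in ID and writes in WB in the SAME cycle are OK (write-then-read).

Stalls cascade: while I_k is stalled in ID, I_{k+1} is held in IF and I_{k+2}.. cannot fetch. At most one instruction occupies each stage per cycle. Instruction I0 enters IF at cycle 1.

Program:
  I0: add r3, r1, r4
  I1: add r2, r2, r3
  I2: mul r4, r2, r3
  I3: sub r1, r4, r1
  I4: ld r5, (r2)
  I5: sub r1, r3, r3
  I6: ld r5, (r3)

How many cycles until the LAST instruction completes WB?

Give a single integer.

I0 add r3 <- r1,r4: IF@1 ID@2 stall=0 (-) EX@3 MEM@4 WB@5
I1 add r2 <- r2,r3: IF@2 ID@3 stall=2 (RAW on I0.r3 (WB@5)) EX@6 MEM@7 WB@8
I2 mul r4 <- r2,r3: IF@3 ID@6 stall=2 (RAW on I1.r2 (WB@8)) EX@9 MEM@10 WB@11
I3 sub r1 <- r4,r1: IF@6 ID@9 stall=2 (RAW on I2.r4 (WB@11)) EX@12 MEM@13 WB@14
I4 ld r5 <- r2: IF@9 ID@12 stall=0 (-) EX@13 MEM@14 WB@15
I5 sub r1 <- r3,r3: IF@12 ID@13 stall=0 (-) EX@14 MEM@15 WB@16
I6 ld r5 <- r3: IF@13 ID@14 stall=0 (-) EX@15 MEM@16 WB@17

Answer: 17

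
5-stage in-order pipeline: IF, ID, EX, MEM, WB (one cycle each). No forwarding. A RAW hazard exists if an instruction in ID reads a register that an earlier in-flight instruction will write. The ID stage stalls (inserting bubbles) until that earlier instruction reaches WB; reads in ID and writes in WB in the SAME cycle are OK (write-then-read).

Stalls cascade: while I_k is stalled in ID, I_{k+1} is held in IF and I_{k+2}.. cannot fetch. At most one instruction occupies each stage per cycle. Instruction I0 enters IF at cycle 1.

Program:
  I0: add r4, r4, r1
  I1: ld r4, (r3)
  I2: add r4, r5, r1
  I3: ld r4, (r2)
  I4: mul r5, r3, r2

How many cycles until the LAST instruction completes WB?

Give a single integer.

I0 add r4 <- r4,r1: IF@1 ID@2 stall=0 (-) EX@3 MEM@4 WB@5
I1 ld r4 <- r3: IF@2 ID@3 stall=0 (-) EX@4 MEM@5 WB@6
I2 add r4 <- r5,r1: IF@3 ID@4 stall=0 (-) EX@5 MEM@6 WB@7
I3 ld r4 <- r2: IF@4 ID@5 stall=0 (-) EX@6 MEM@7 WB@8
I4 mul r5 <- r3,r2: IF@5 ID@6 stall=0 (-) EX@7 MEM@8 WB@9

Answer: 9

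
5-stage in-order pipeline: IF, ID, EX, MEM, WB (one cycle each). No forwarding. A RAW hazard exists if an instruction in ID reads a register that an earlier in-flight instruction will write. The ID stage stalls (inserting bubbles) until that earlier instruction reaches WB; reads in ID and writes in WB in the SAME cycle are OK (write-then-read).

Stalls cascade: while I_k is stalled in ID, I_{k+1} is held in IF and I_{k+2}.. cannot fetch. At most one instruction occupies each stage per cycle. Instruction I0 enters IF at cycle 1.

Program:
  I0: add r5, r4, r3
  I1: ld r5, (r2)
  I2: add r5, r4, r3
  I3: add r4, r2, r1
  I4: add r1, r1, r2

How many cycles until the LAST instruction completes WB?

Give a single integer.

I0 add r5 <- r4,r3: IF@1 ID@2 stall=0 (-) EX@3 MEM@4 WB@5
I1 ld r5 <- r2: IF@2 ID@3 stall=0 (-) EX@4 MEM@5 WB@6
I2 add r5 <- r4,r3: IF@3 ID@4 stall=0 (-) EX@5 MEM@6 WB@7
I3 add r4 <- r2,r1: IF@4 ID@5 stall=0 (-) EX@6 MEM@7 WB@8
I4 add r1 <- r1,r2: IF@5 ID@6 stall=0 (-) EX@7 MEM@8 WB@9

Answer: 9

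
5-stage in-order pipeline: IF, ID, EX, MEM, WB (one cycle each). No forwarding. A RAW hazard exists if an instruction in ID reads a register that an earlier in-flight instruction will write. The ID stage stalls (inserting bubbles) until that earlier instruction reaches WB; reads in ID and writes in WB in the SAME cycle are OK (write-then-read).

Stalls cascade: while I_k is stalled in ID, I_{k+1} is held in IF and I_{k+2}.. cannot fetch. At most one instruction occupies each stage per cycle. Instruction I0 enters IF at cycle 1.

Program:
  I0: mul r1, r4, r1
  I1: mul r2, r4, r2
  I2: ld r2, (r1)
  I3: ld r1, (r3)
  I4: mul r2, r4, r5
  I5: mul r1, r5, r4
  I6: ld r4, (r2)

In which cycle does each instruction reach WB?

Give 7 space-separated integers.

Answer: 5 6 8 9 10 11 13

Derivation:
I0 mul r1 <- r4,r1: IF@1 ID@2 stall=0 (-) EX@3 MEM@4 WB@5
I1 mul r2 <- r4,r2: IF@2 ID@3 stall=0 (-) EX@4 MEM@5 WB@6
I2 ld r2 <- r1: IF@3 ID@4 stall=1 (RAW on I0.r1 (WB@5)) EX@6 MEM@7 WB@8
I3 ld r1 <- r3: IF@4 ID@6 stall=0 (-) EX@7 MEM@8 WB@9
I4 mul r2 <- r4,r5: IF@6 ID@7 stall=0 (-) EX@8 MEM@9 WB@10
I5 mul r1 <- r5,r4: IF@7 ID@8 stall=0 (-) EX@9 MEM@10 WB@11
I6 ld r4 <- r2: IF@8 ID@9 stall=1 (RAW on I4.r2 (WB@10)) EX@11 MEM@12 WB@13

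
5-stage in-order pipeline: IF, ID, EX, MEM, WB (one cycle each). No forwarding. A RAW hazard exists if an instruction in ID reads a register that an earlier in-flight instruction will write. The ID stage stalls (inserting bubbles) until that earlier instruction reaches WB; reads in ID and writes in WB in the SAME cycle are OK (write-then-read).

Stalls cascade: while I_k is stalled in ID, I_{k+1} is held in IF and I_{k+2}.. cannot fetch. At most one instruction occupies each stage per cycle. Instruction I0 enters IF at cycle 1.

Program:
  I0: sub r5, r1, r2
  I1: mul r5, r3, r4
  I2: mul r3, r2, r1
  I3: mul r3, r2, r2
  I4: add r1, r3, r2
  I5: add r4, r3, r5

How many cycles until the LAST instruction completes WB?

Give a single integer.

Answer: 12

Derivation:
I0 sub r5 <- r1,r2: IF@1 ID@2 stall=0 (-) EX@3 MEM@4 WB@5
I1 mul r5 <- r3,r4: IF@2 ID@3 stall=0 (-) EX@4 MEM@5 WB@6
I2 mul r3 <- r2,r1: IF@3 ID@4 stall=0 (-) EX@5 MEM@6 WB@7
I3 mul r3 <- r2,r2: IF@4 ID@5 stall=0 (-) EX@6 MEM@7 WB@8
I4 add r1 <- r3,r2: IF@5 ID@6 stall=2 (RAW on I3.r3 (WB@8)) EX@9 MEM@10 WB@11
I5 add r4 <- r3,r5: IF@6 ID@9 stall=0 (-) EX@10 MEM@11 WB@12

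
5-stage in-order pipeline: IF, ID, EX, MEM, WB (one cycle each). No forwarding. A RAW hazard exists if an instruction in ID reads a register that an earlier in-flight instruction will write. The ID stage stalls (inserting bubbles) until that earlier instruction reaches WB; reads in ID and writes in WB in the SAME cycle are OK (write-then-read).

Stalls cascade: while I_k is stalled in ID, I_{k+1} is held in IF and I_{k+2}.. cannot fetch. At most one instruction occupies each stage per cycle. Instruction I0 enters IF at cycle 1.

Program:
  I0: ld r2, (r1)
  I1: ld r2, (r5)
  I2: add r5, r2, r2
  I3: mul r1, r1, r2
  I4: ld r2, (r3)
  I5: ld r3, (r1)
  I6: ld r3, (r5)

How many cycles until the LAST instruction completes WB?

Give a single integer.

Answer: 14

Derivation:
I0 ld r2 <- r1: IF@1 ID@2 stall=0 (-) EX@3 MEM@4 WB@5
I1 ld r2 <- r5: IF@2 ID@3 stall=0 (-) EX@4 MEM@5 WB@6
I2 add r5 <- r2,r2: IF@3 ID@4 stall=2 (RAW on I1.r2 (WB@6)) EX@7 MEM@8 WB@9
I3 mul r1 <- r1,r2: IF@4 ID@7 stall=0 (-) EX@8 MEM@9 WB@10
I4 ld r2 <- r3: IF@7 ID@8 stall=0 (-) EX@9 MEM@10 WB@11
I5 ld r3 <- r1: IF@8 ID@9 stall=1 (RAW on I3.r1 (WB@10)) EX@11 MEM@12 WB@13
I6 ld r3 <- r5: IF@9 ID@11 stall=0 (-) EX@12 MEM@13 WB@14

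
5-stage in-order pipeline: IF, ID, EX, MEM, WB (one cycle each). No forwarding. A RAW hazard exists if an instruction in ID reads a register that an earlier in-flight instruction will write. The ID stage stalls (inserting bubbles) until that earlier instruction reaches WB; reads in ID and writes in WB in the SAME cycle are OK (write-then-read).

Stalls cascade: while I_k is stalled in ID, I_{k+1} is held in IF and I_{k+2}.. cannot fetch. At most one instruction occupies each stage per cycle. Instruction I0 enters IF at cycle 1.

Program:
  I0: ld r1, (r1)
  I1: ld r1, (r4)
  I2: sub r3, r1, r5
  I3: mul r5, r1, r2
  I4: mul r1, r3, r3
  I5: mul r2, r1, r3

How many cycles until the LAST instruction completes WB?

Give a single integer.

Answer: 15

Derivation:
I0 ld r1 <- r1: IF@1 ID@2 stall=0 (-) EX@3 MEM@4 WB@5
I1 ld r1 <- r4: IF@2 ID@3 stall=0 (-) EX@4 MEM@5 WB@6
I2 sub r3 <- r1,r5: IF@3 ID@4 stall=2 (RAW on I1.r1 (WB@6)) EX@7 MEM@8 WB@9
I3 mul r5 <- r1,r2: IF@4 ID@7 stall=0 (-) EX@8 MEM@9 WB@10
I4 mul r1 <- r3,r3: IF@7 ID@8 stall=1 (RAW on I2.r3 (WB@9)) EX@10 MEM@11 WB@12
I5 mul r2 <- r1,r3: IF@8 ID@10 stall=2 (RAW on I4.r1 (WB@12)) EX@13 MEM@14 WB@15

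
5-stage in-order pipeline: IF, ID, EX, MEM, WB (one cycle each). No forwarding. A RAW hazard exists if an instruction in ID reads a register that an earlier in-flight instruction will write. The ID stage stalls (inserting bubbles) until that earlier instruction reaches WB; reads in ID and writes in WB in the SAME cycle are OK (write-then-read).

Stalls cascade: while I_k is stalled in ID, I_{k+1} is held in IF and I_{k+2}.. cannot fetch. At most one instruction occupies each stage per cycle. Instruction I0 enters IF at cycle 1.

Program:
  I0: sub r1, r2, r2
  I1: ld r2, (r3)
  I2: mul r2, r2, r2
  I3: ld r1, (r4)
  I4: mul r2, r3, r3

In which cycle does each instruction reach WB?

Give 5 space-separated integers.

I0 sub r1 <- r2,r2: IF@1 ID@2 stall=0 (-) EX@3 MEM@4 WB@5
I1 ld r2 <- r3: IF@2 ID@3 stall=0 (-) EX@4 MEM@5 WB@6
I2 mul r2 <- r2,r2: IF@3 ID@4 stall=2 (RAW on I1.r2 (WB@6)) EX@7 MEM@8 WB@9
I3 ld r1 <- r4: IF@4 ID@7 stall=0 (-) EX@8 MEM@9 WB@10
I4 mul r2 <- r3,r3: IF@7 ID@8 stall=0 (-) EX@9 MEM@10 WB@11

Answer: 5 6 9 10 11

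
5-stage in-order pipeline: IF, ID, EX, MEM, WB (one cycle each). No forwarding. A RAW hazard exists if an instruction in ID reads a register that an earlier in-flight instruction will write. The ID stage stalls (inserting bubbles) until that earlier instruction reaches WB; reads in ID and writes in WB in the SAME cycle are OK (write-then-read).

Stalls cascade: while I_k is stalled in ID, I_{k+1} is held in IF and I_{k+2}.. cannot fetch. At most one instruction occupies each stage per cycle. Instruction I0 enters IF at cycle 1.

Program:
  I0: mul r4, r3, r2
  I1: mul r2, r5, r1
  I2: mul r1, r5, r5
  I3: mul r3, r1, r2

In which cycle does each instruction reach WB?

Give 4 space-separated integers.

I0 mul r4 <- r3,r2: IF@1 ID@2 stall=0 (-) EX@3 MEM@4 WB@5
I1 mul r2 <- r5,r1: IF@2 ID@3 stall=0 (-) EX@4 MEM@5 WB@6
I2 mul r1 <- r5,r5: IF@3 ID@4 stall=0 (-) EX@5 MEM@6 WB@7
I3 mul r3 <- r1,r2: IF@4 ID@5 stall=2 (RAW on I2.r1 (WB@7)) EX@8 MEM@9 WB@10

Answer: 5 6 7 10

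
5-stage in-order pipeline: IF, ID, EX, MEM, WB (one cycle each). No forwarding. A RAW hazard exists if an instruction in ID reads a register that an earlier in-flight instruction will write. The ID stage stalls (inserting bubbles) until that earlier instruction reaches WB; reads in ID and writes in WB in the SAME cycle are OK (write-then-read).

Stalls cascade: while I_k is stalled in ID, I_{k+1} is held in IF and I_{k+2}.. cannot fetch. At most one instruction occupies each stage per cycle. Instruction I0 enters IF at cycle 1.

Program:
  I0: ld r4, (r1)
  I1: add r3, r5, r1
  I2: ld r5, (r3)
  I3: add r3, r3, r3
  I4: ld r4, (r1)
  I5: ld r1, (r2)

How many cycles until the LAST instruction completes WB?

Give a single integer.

I0 ld r4 <- r1: IF@1 ID@2 stall=0 (-) EX@3 MEM@4 WB@5
I1 add r3 <- r5,r1: IF@2 ID@3 stall=0 (-) EX@4 MEM@5 WB@6
I2 ld r5 <- r3: IF@3 ID@4 stall=2 (RAW on I1.r3 (WB@6)) EX@7 MEM@8 WB@9
I3 add r3 <- r3,r3: IF@4 ID@7 stall=0 (-) EX@8 MEM@9 WB@10
I4 ld r4 <- r1: IF@7 ID@8 stall=0 (-) EX@9 MEM@10 WB@11
I5 ld r1 <- r2: IF@8 ID@9 stall=0 (-) EX@10 MEM@11 WB@12

Answer: 12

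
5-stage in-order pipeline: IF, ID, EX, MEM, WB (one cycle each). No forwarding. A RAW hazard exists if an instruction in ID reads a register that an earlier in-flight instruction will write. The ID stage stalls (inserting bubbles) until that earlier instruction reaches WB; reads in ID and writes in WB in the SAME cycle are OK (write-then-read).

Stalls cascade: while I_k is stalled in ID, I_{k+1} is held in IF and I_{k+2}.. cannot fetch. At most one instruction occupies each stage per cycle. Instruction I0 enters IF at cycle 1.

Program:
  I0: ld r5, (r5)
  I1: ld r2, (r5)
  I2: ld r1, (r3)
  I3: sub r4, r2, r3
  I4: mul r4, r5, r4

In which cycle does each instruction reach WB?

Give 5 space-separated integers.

Answer: 5 8 9 11 14

Derivation:
I0 ld r5 <- r5: IF@1 ID@2 stall=0 (-) EX@3 MEM@4 WB@5
I1 ld r2 <- r5: IF@2 ID@3 stall=2 (RAW on I0.r5 (WB@5)) EX@6 MEM@7 WB@8
I2 ld r1 <- r3: IF@3 ID@6 stall=0 (-) EX@7 MEM@8 WB@9
I3 sub r4 <- r2,r3: IF@6 ID@7 stall=1 (RAW on I1.r2 (WB@8)) EX@9 MEM@10 WB@11
I4 mul r4 <- r5,r4: IF@7 ID@9 stall=2 (RAW on I3.r4 (WB@11)) EX@12 MEM@13 WB@14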